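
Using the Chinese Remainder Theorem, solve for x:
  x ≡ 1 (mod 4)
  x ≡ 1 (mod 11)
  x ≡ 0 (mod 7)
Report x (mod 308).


Moduli 4, 11, 7 are pairwise coprime; by CRT there is a unique solution modulo M = 4 · 11 · 7 = 308.
Solve pairwise, accumulating the modulus:
  Start with x ≡ 1 (mod 4).
  Combine with x ≡ 1 (mod 11): since gcd(4, 11) = 1, we get a unique residue mod 44.
    Write x = 1 + 4·t and substitute into x ≡ 1 (mod 11): 4·t ≡ 1 − 1 = 0 (mod 11).
    The inverse of 4 mod 11 is 3 (since 4·3 = 12 = 1·11 + 1), so t ≡ 3·0 = 0 ≡ 0 (mod 11).
    Then x = 1 + 4·0 = 1, valid modulo lcm(4, 11) = 44: x ≡ 1 (mod 44).
  Combine with x ≡ 0 (mod 7): since gcd(44, 7) = 1, we get a unique residue mod 308.
    Write x = 1 + 44·t and substitute into x ≡ 0 (mod 7): 44·t ≡ 0 − 1 = -1 (mod 7).
    Reduce coefficients mod 7: 2·t ≡ 6 (mod 7).
    The inverse of 2 mod 7 is 4 (since 2·4 = 8 = 1·7 + 1), so t ≡ 4·6 = 24 ≡ 3 (mod 7).
    Then x = 1 + 44·3 = 133, valid modulo lcm(44, 7) = 308: x ≡ 133 (mod 308).
Verify: 133 mod 4 = 1 ✓, 133 mod 11 = 1 ✓, 133 mod 7 = 0 ✓.

x ≡ 133 (mod 308).


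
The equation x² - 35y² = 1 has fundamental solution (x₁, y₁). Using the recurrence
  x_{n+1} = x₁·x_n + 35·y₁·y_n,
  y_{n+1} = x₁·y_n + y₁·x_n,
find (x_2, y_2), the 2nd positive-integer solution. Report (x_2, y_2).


Step 1: Find the fundamental solution (x₁, y₁) of x² - 35y² = 1.
  Expand √35 as a continued fraction. a₀ = ⌊√35⌋ = 5; iterate m_{k+1} = d_k·a_k − m_k, d_{k+1} = (35 − m_{k+1}²)/d_k, a_{k+1} = ⌊(a₀ + m_{k+1})/d_{k+1}⌋ (starting m₀ = 0, d₀ = 1), with convergents p_k = a_k·p_{k-1} + p_{k-2}, q_k = a_k·q_{k-1} + q_{k-2} (p₋₁ = 1, q₋₁ = 0):
  k = 0: a₀ = 5; p₀/q₀ = 5/1; p₀² − 35·q₀² = 25 − 35 = -10.
  k = 1: m = 5, d = 10, a = ⌊(5 + 5)/10⌋ = 1; p/q = (1·5 + 1)/(1·1 + 0) = 6/1; p² − 35·q² = 36 − 35 = 1.
  The first convergent with p² − 35·q² = 1 gives the fundamental solution (x₁, y₁) = (6, 1).
Step 2: Apply the recurrence (x_{n+1}, y_{n+1}) = (x₁x_n + 35y₁y_n, x₁y_n + y₁x_n) repeatedly.
  From (x_1, y_1) = (6, 1): x_2 = 6·6 + 35·1·1 = 71; y_2 = 6·1 + 1·6 = 12.
Step 3: Verify x_2² - 35·y_2² = 5041 - 5040 = 1 (should be 1). ✓

(x_1, y_1) = (6, 1); (x_2, y_2) = (71, 12).


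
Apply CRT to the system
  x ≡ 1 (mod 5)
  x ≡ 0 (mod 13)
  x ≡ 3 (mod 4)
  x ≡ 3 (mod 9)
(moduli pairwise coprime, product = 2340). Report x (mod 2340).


Product of moduli M = 5 · 13 · 4 · 9 = 2340.
Merge one congruence at a time:
  Start: x ≡ 1 (mod 5).
  Combine with x ≡ 0 (mod 13); new modulus lcm = 65.
    Write x = 1 + 5·t and substitute into x ≡ 0 (mod 13): 5·t ≡ 0 − 1 = -1 (mod 13).
    Reduce coefficients mod 13: 5·t ≡ 12 (mod 13).
    The inverse of 5 mod 13 is 8 (since 5·8 = 40 = 3·13 + 1), so t ≡ 8·12 = 96 ≡ 5 (mod 13).
    Then x = 1 + 5·5 = 26, valid modulo lcm(5, 13) = 65: x ≡ 26 (mod 65).
  Combine with x ≡ 3 (mod 4); new modulus lcm = 260.
    Write x = 26 + 65·t and substitute into x ≡ 3 (mod 4): 65·t ≡ 3 − 26 = -23 (mod 4).
    Reduce coefficients mod 4: 1·t ≡ 1 (mod 4).
    So t ≡ 1 (mod 4).
    Then x = 26 + 65·1 = 91, valid modulo lcm(65, 4) = 260: x ≡ 91 (mod 260).
  Combine with x ≡ 3 (mod 9); new modulus lcm = 2340.
    Write x = 91 + 260·t and substitute into x ≡ 3 (mod 9): 260·t ≡ 3 − 91 = -88 (mod 9).
    Reduce coefficients mod 9: 8·t ≡ 2 (mod 9).
    The inverse of 8 mod 9 is 8 (since 8·8 = 64 = 7·9 + 1), so t ≡ 8·2 = 16 ≡ 7 (mod 9).
    Then x = 91 + 260·7 = 1911, valid modulo lcm(260, 9) = 2340: x ≡ 1911 (mod 2340).
Verify against each original: 1911 mod 5 = 1, 1911 mod 13 = 0, 1911 mod 4 = 3, 1911 mod 9 = 3.

x ≡ 1911 (mod 2340).


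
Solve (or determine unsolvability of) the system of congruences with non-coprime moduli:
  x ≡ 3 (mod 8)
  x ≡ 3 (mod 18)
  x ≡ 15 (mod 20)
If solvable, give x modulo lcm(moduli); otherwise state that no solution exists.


Moduli 8, 18, 20 are not pairwise coprime, so CRT works modulo lcm(m_i) when all pairwise compatibility conditions hold.
Pairwise compatibility: gcd(m_i, m_j) must divide a_i - a_j for every pair.
Merge one congruence at a time:
  Start: x ≡ 3 (mod 8).
  Combine with x ≡ 3 (mod 18): gcd(8, 18) = 2; 3 - 3 = 0, which IS divisible by 2, so compatible.
    Write x = 3 + 8·t and substitute into x ≡ 3 (mod 18): 8·t ≡ 3 − 3 = 0 (mod 18).
    Divide the congruence (and modulus) by g = 2: 4·t ≡ 0 (mod 9).
    The inverse of 4 mod 9 is 7 (since 4·7 = 28 = 3·9 + 1), so t ≡ 7·0 = 0 ≡ 0 (mod 9).
    Then x = 3 + 8·0 = 3, valid modulo lcm(8, 18) = 72: x ≡ 3 (mod 72).
  Combine with x ≡ 15 (mod 20): gcd(72, 20) = 4; 15 - 3 = 12, which IS divisible by 4, so compatible.
    Write x = 3 + 72·t and substitute into x ≡ 15 (mod 20): 72·t ≡ 15 − 3 = 12 (mod 20).
    Divide the congruence (and modulus) by g = 4: 18·t ≡ 3 (mod 5).
    Reduce coefficients mod 5: 3·t ≡ 3 (mod 5).
    The inverse of 3 mod 5 is 2 (since 3·2 = 6 = 1·5 + 1), so t ≡ 2·3 = 6 ≡ 1 (mod 5).
    Then x = 3 + 72·1 = 75, valid modulo lcm(72, 20) = 360: x ≡ 75 (mod 360).
Verify: 75 mod 8 = 3, 75 mod 18 = 3, 75 mod 20 = 15.

x ≡ 75 (mod 360).


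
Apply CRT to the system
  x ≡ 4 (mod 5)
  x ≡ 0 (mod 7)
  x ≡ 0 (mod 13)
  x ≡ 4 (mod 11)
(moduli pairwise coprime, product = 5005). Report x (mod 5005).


Product of moduli M = 5 · 7 · 13 · 11 = 5005.
Merge one congruence at a time:
  Start: x ≡ 4 (mod 5).
  Combine with x ≡ 0 (mod 7); new modulus lcm = 35.
    Write x = 4 + 5·t and substitute into x ≡ 0 (mod 7): 5·t ≡ 0 − 4 = -4 (mod 7).
    Reduce coefficients mod 7: 5·t ≡ 3 (mod 7).
    The inverse of 5 mod 7 is 3 (since 5·3 = 15 = 2·7 + 1), so t ≡ 3·3 = 9 ≡ 2 (mod 7).
    Then x = 4 + 5·2 = 14, valid modulo lcm(5, 7) = 35: x ≡ 14 (mod 35).
  Combine with x ≡ 0 (mod 13); new modulus lcm = 455.
    Write x = 14 + 35·t and substitute into x ≡ 0 (mod 13): 35·t ≡ 0 − 14 = -14 (mod 13).
    Reduce coefficients mod 13: 9·t ≡ 12 (mod 13).
    The inverse of 9 mod 13 is 3 (since 9·3 = 27 = 2·13 + 1), so t ≡ 3·12 = 36 ≡ 10 (mod 13).
    Then x = 14 + 35·10 = 364, valid modulo lcm(35, 13) = 455: x ≡ 364 (mod 455).
  Combine with x ≡ 4 (mod 11); new modulus lcm = 5005.
    Write x = 364 + 455·t and substitute into x ≡ 4 (mod 11): 455·t ≡ 4 − 364 = -360 (mod 11).
    Reduce coefficients mod 11: 4·t ≡ 3 (mod 11).
    The inverse of 4 mod 11 is 3 (since 4·3 = 12 = 1·11 + 1), so t ≡ 3·3 = 9 ≡ 9 (mod 11).
    Then x = 364 + 455·9 = 4459, valid modulo lcm(455, 11) = 5005: x ≡ 4459 (mod 5005).
Verify against each original: 4459 mod 5 = 4, 4459 mod 7 = 0, 4459 mod 13 = 0, 4459 mod 11 = 4.

x ≡ 4459 (mod 5005).


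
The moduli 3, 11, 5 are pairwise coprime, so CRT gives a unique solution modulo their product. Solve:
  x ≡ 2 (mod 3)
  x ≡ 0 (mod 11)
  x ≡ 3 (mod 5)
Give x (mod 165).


Moduli 3, 11, 5 are pairwise coprime; by CRT there is a unique solution modulo M = 3 · 11 · 5 = 165.
Solve pairwise, accumulating the modulus:
  Start with x ≡ 2 (mod 3).
  Combine with x ≡ 0 (mod 11): since gcd(3, 11) = 1, we get a unique residue mod 33.
    Write x = 2 + 3·t and substitute into x ≡ 0 (mod 11): 3·t ≡ 0 − 2 = -2 (mod 11).
    Reduce coefficients mod 11: 3·t ≡ 9 (mod 11).
    The inverse of 3 mod 11 is 4 (since 3·4 = 12 = 1·11 + 1), so t ≡ 4·9 = 36 ≡ 3 (mod 11).
    Then x = 2 + 3·3 = 11, valid modulo lcm(3, 11) = 33: x ≡ 11 (mod 33).
  Combine with x ≡ 3 (mod 5): since gcd(33, 5) = 1, we get a unique residue mod 165.
    Write x = 11 + 33·t and substitute into x ≡ 3 (mod 5): 33·t ≡ 3 − 11 = -8 (mod 5).
    Reduce coefficients mod 5: 3·t ≡ 2 (mod 5).
    The inverse of 3 mod 5 is 2 (since 3·2 = 6 = 1·5 + 1), so t ≡ 2·2 = 4 ≡ 4 (mod 5).
    Then x = 11 + 33·4 = 143, valid modulo lcm(33, 5) = 165: x ≡ 143 (mod 165).
Verify: 143 mod 3 = 2 ✓, 143 mod 11 = 0 ✓, 143 mod 5 = 3 ✓.

x ≡ 143 (mod 165).


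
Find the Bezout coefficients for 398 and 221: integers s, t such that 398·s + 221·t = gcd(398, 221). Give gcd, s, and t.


Euclidean algorithm on (398, 221) — divide until remainder is 0:
  398 = 1 · 221 + 177
  221 = 1 · 177 + 44
  177 = 4 · 44 + 1
  44 = 44 · 1 + 0
gcd(398, 221) = 1.
Track Bezout coefficients alongside the remainders: start with r₀ = 398 = a·1 + b·0 (s = 1, t = 0) and r₁ = 221 = a·0 + b·1 (s = 0, t = 1); each new remainder r_{k+1} = r_{k-1} − q_k·r_k inherits s_{k+1} = s_{k-1} − q_k·s_k, t_{k+1} = t_{k-1} − q_k·t_k, so r_k = a·s_k + b·t_k at every step:
  q = 1: r = 177, s = 1 − 1·0 = 1, t = 0 − 1·1 = -1  (check: 398·1 + 221·(-1) = 177)
  q = 1: r = 44, s = 0 − 1·1 = -1, t = 1 − 1·(-1) = 2  (check: 398·(-1) + 221·2 = 44)
  q = 4: r = 1, s = 1 − 4·(-1) = 5, t = -1 − 4·2 = -9  (check: 398·5 + 221·(-9) = 1)
The row with r = 1 (the gcd) gives the Bezout coefficients s = 5, t = -9.
Result: 398 · (5) + 221 · (-9) = 1.

gcd(398, 221) = 1; s = 5, t = -9 (check: 398·5 + 221·(-9) = 1).


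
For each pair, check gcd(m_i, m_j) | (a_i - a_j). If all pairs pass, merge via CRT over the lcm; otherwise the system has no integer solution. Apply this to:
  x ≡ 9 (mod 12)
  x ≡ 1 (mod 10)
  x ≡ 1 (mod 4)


Moduli 12, 10, 4 are not pairwise coprime, so CRT works modulo lcm(m_i) when all pairwise compatibility conditions hold.
Pairwise compatibility: gcd(m_i, m_j) must divide a_i - a_j for every pair.
Merge one congruence at a time:
  Start: x ≡ 9 (mod 12).
  Combine with x ≡ 1 (mod 10): gcd(12, 10) = 2; 1 - 9 = -8, which IS divisible by 2, so compatible.
    Write x = 9 + 12·t and substitute into x ≡ 1 (mod 10): 12·t ≡ 1 − 9 = -8 (mod 10).
    Divide the congruence (and modulus) by g = 2: 6·t ≡ -4 (mod 5).
    Reduce coefficients mod 5: 1·t ≡ 1 (mod 5).
    So t ≡ 1 (mod 5).
    Then x = 9 + 12·1 = 21, valid modulo lcm(12, 10) = 60: x ≡ 21 (mod 60).
  Combine with x ≡ 1 (mod 4): gcd(60, 4) = 4; 1 - 21 = -20, which IS divisible by 4, so compatible.
    Write x = 21 + 60·t and substitute into x ≡ 1 (mod 4): 60·t ≡ 1 − 21 = -20 (mod 4).
    Divide the congruence (and modulus) by g = 4: 15·t ≡ -5 (mod 1).
    Modulo 1 every t works; take t = 0.
    Then x = 21 + 60·0 = 21, valid modulo lcm(60, 4) = 60: x ≡ 21 (mod 60).
Verify: 21 mod 12 = 9, 21 mod 10 = 1, 21 mod 4 = 1.

x ≡ 21 (mod 60).


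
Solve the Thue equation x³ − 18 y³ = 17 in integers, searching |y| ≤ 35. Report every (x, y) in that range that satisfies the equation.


The equation is x³ - 18y³ = 17. For fixed y, x³ = 18·y³ + 17, so a solution requires the RHS to be a perfect cube.
Strategy: iterate y from -35 to 35, compute RHS = 18·y³ + 17, and check whether it is a (positive or negative) perfect cube.
Check small values of y:
  y = 0: RHS = 17 is not a perfect cube.
  y = 1: RHS = 35 is not a perfect cube.
  y = -1: RHS = -1 = (-1)³ ⇒ x = -1 works.
  y = 2: RHS = 161 is not a perfect cube.
  y = -2: RHS = -127 is not a perfect cube.
  y = 3: RHS = 503 is not a perfect cube.
  y = -3: RHS = -469 is not a perfect cube.
Continuing the search up to |y| = 35 finds no further solutions beyond those listed.
Collected solutions: (-1, -1).

Solutions (with |y| ≤ 35): (-1, -1).


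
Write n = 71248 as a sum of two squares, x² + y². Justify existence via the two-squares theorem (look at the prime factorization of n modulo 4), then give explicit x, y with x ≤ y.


Step 1: Factor n = 71248 = 2^4 · 61 · 73.
Step 2: Check the mod-4 condition on each prime factor: 2 = 2 (special); 61 ≡ 1 (mod 4), exponent 1; 73 ≡ 1 (mod 4), exponent 1.
All primes ≡ 3 (mod 4) appear to even exponent (or don't appear), so by the two-squares theorem n IS expressible as a sum of two squares.
Step 3: Build a representation. Group n = k² · m with k = 4 and m = 61 · 73 = 4453 (a product of primes ≡ 1 (mod 4)); a representation of m scales to one of n via (k·x)² + (k·y)² = k²(x² + y²). Each prime p ≡ 1 (mod 4) is itself a sum of two squares; find a² by testing p − a² for a perfect square:
  61: 61 − 1² = 60, 61 − 2² = 57, 61 − 3² = 52, 61 − 4² = 45, 61 − 5² = 36 = 6² ⇒ 61 = 5² + 6².
  73: 73 − 1² = 72, 73 − 2² = 69, 73 − 3² = 64 = 8² ⇒ 73 = 3² + 8².
  Combine using the Brahmagupta–Fibonacci identity (a² + b²)(c² + d²) = (ac − bd)² + (ad + bc)² = (ac + bd)² + (ad − bc)²:
  61 · 73 = 4453: from (5² + 6²)(3² + 8²), take (5·3 − 6·8, 5·8 + 6·3) = (15 − 48, 40 + 18) = (-33, 58); dropping signs (only squares matter) gives (33, 58); check 33² + 58² = 1089 + 3364 = 4453 ✓.
  Scale by k = 4: (4·33, 4·58) = (132, 232).
Step 4: Order so x ≤ y and verify: 132² + 232² = 17424 + 53824 = 71248 = n. ✓

n = 71248 = 132² + 232² (one valid representation with x ≤ y).


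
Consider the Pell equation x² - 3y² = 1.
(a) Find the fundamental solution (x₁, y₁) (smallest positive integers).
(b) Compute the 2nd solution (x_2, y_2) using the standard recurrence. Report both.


Step 1: Find the fundamental solution (x₁, y₁) of x² - 3y² = 1.
  Expand √3 as a continued fraction. a₀ = ⌊√3⌋ = 1; iterate m_{k+1} = d_k·a_k − m_k, d_{k+1} = (3 − m_{k+1}²)/d_k, a_{k+1} = ⌊(a₀ + m_{k+1})/d_{k+1}⌋ (starting m₀ = 0, d₀ = 1), with convergents p_k = a_k·p_{k-1} + p_{k-2}, q_k = a_k·q_{k-1} + q_{k-2} (p₋₁ = 1, q₋₁ = 0):
  k = 0: a₀ = 1; p₀/q₀ = 1/1; p₀² − 3·q₀² = 1 − 3 = -2.
  k = 1: m = 1, d = 2, a = ⌊(1 + 1)/2⌋ = 1; p/q = (1·1 + 1)/(1·1 + 0) = 2/1; p² − 3·q² = 4 − 3 = 1.
  The first convergent with p² − 3·q² = 1 gives the fundamental solution (x₁, y₁) = (2, 1).
Step 2: Apply the recurrence (x_{n+1}, y_{n+1}) = (x₁x_n + 3y₁y_n, x₁y_n + y₁x_n) repeatedly.
  From (x_1, y_1) = (2, 1): x_2 = 2·2 + 3·1·1 = 7; y_2 = 2·1 + 1·2 = 4.
Step 3: Verify x_2² - 3·y_2² = 49 - 48 = 1 (should be 1). ✓

(x_1, y_1) = (2, 1); (x_2, y_2) = (7, 4).


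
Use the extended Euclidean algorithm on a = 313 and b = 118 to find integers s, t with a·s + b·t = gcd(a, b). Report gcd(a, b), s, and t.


Euclidean algorithm on (313, 118) — divide until remainder is 0:
  313 = 2 · 118 + 77
  118 = 1 · 77 + 41
  77 = 1 · 41 + 36
  41 = 1 · 36 + 5
  36 = 7 · 5 + 1
  5 = 5 · 1 + 0
gcd(313, 118) = 1.
Track Bezout coefficients alongside the remainders: start with r₀ = 313 = a·1 + b·0 (s = 1, t = 0) and r₁ = 118 = a·0 + b·1 (s = 0, t = 1); each new remainder r_{k+1} = r_{k-1} − q_k·r_k inherits s_{k+1} = s_{k-1} − q_k·s_k, t_{k+1} = t_{k-1} − q_k·t_k, so r_k = a·s_k + b·t_k at every step:
  q = 2: r = 77, s = 1 − 2·0 = 1, t = 0 − 2·1 = -2  (check: 313·1 + 118·(-2) = 77)
  q = 1: r = 41, s = 0 − 1·1 = -1, t = 1 − 1·(-2) = 3  (check: 313·(-1) + 118·3 = 41)
  q = 1: r = 36, s = 1 − 1·(-1) = 2, t = -2 − 1·3 = -5  (check: 313·2 + 118·(-5) = 36)
  q = 1: r = 5, s = -1 − 1·2 = -3, t = 3 − 1·(-5) = 8  (check: 313·(-3) + 118·8 = 5)
  q = 7: r = 1, s = 2 − 7·(-3) = 23, t = -5 − 7·8 = -61  (check: 313·23 + 118·(-61) = 1)
The row with r = 1 (the gcd) gives the Bezout coefficients s = 23, t = -61.
Result: 313 · (23) + 118 · (-61) = 1.

gcd(313, 118) = 1; s = 23, t = -61 (check: 313·23 + 118·(-61) = 1).


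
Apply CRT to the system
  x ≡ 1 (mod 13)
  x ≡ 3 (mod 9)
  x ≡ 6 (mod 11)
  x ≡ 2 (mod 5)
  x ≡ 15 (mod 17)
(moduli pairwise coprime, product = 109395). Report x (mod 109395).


Product of moduli M = 13 · 9 · 11 · 5 · 17 = 109395.
Merge one congruence at a time:
  Start: x ≡ 1 (mod 13).
  Combine with x ≡ 3 (mod 9); new modulus lcm = 117.
    Write x = 1 + 13·t and substitute into x ≡ 3 (mod 9): 13·t ≡ 3 − 1 = 2 (mod 9).
    Reduce coefficients mod 9: 4·t ≡ 2 (mod 9).
    The inverse of 4 mod 9 is 7 (since 4·7 = 28 = 3·9 + 1), so t ≡ 7·2 = 14 ≡ 5 (mod 9).
    Then x = 1 + 13·5 = 66, valid modulo lcm(13, 9) = 117: x ≡ 66 (mod 117).
  Combine with x ≡ 6 (mod 11); new modulus lcm = 1287.
    Write x = 66 + 117·t and substitute into x ≡ 6 (mod 11): 117·t ≡ 6 − 66 = -60 (mod 11).
    Reduce coefficients mod 11: 7·t ≡ 6 (mod 11).
    The inverse of 7 mod 11 is 8 (since 7·8 = 56 = 5·11 + 1), so t ≡ 8·6 = 48 ≡ 4 (mod 11).
    Then x = 66 + 117·4 = 534, valid modulo lcm(117, 11) = 1287: x ≡ 534 (mod 1287).
  Combine with x ≡ 2 (mod 5); new modulus lcm = 6435.
    Write x = 534 + 1287·t and substitute into x ≡ 2 (mod 5): 1287·t ≡ 2 − 534 = -532 (mod 5).
    Reduce coefficients mod 5: 2·t ≡ 3 (mod 5).
    The inverse of 2 mod 5 is 3 (since 2·3 = 6 = 1·5 + 1), so t ≡ 3·3 = 9 ≡ 4 (mod 5).
    Then x = 534 + 1287·4 = 5682, valid modulo lcm(1287, 5) = 6435: x ≡ 5682 (mod 6435).
  Combine with x ≡ 15 (mod 17); new modulus lcm = 109395.
    Write x = 5682 + 6435·t and substitute into x ≡ 15 (mod 17): 6435·t ≡ 15 − 5682 = -5667 (mod 17).
    Reduce coefficients mod 17: 9·t ≡ 11 (mod 17).
    The inverse of 9 mod 17 is 2 (since 9·2 = 18 = 1·17 + 1), so t ≡ 2·11 = 22 ≡ 5 (mod 17).
    Then x = 5682 + 6435·5 = 37857, valid modulo lcm(6435, 17) = 109395: x ≡ 37857 (mod 109395).
Verify against each original: 37857 mod 13 = 1, 37857 mod 9 = 3, 37857 mod 11 = 6, 37857 mod 5 = 2, 37857 mod 17 = 15.

x ≡ 37857 (mod 109395).


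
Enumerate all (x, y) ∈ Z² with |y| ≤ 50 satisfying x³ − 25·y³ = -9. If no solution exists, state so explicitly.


The equation is x³ - 25y³ = -9. For fixed y, x³ = 25·y³ − 9, so a solution requires the RHS to be a perfect cube.
Strategy: iterate y from -50 to 50, compute RHS = 25·y³ − 9, and check whether it is a (positive or negative) perfect cube.
Check small values of y:
  y = 0: RHS = -9 is not a perfect cube.
  y = 1: RHS = 16 is not a perfect cube.
  y = -1: RHS = -34 is not a perfect cube.
  y = 2: RHS = 191 is not a perfect cube.
  y = -2: RHS = -209 is not a perfect cube.
  y = 3: RHS = 666 is not a perfect cube.
  y = -3: RHS = -684 is not a perfect cube.
Continuing the search up to |y| = 50 finds no solutions either.
No (x, y) in the scanned range satisfies the equation.

No integer solutions with |y| ≤ 50.


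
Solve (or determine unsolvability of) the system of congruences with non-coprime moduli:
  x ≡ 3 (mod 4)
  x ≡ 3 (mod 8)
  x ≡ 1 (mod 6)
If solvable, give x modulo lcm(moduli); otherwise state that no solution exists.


Moduli 4, 8, 6 are not pairwise coprime, so CRT works modulo lcm(m_i) when all pairwise compatibility conditions hold.
Pairwise compatibility: gcd(m_i, m_j) must divide a_i - a_j for every pair.
Merge one congruence at a time:
  Start: x ≡ 3 (mod 4).
  Combine with x ≡ 3 (mod 8): gcd(4, 8) = 4; 3 - 3 = 0, which IS divisible by 4, so compatible.
    Write x = 3 + 4·t and substitute into x ≡ 3 (mod 8): 4·t ≡ 3 − 3 = 0 (mod 8).
    Divide the congruence (and modulus) by g = 4: 1·t ≡ 0 (mod 2).
    So t ≡ 0 (mod 2).
    Then x = 3 + 4·0 = 3, valid modulo lcm(4, 8) = 8: x ≡ 3 (mod 8).
  Combine with x ≡ 1 (mod 6): gcd(8, 6) = 2; 1 - 3 = -2, which IS divisible by 2, so compatible.
    Write x = 3 + 8·t and substitute into x ≡ 1 (mod 6): 8·t ≡ 1 − 3 = -2 (mod 6).
    Divide the congruence (and modulus) by g = 2: 4·t ≡ -1 (mod 3).
    Reduce coefficients mod 3: 1·t ≡ 2 (mod 3).
    So t ≡ 2 (mod 3).
    Then x = 3 + 8·2 = 19, valid modulo lcm(8, 6) = 24: x ≡ 19 (mod 24).
Verify: 19 mod 4 = 3, 19 mod 8 = 3, 19 mod 6 = 1.

x ≡ 19 (mod 24).


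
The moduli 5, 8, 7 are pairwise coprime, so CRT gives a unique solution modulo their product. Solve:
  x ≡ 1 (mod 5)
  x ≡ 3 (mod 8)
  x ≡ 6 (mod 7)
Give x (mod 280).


Moduli 5, 8, 7 are pairwise coprime; by CRT there is a unique solution modulo M = 5 · 8 · 7 = 280.
Solve pairwise, accumulating the modulus:
  Start with x ≡ 1 (mod 5).
  Combine with x ≡ 3 (mod 8): since gcd(5, 8) = 1, we get a unique residue mod 40.
    Write x = 1 + 5·t and substitute into x ≡ 3 (mod 8): 5·t ≡ 3 − 1 = 2 (mod 8).
    The inverse of 5 mod 8 is 5 (since 5·5 = 25 = 3·8 + 1), so t ≡ 5·2 = 10 ≡ 2 (mod 8).
    Then x = 1 + 5·2 = 11, valid modulo lcm(5, 8) = 40: x ≡ 11 (mod 40).
  Combine with x ≡ 6 (mod 7): since gcd(40, 7) = 1, we get a unique residue mod 280.
    Write x = 11 + 40·t and substitute into x ≡ 6 (mod 7): 40·t ≡ 6 − 11 = -5 (mod 7).
    Reduce coefficients mod 7: 5·t ≡ 2 (mod 7).
    The inverse of 5 mod 7 is 3 (since 5·3 = 15 = 2·7 + 1), so t ≡ 3·2 = 6 ≡ 6 (mod 7).
    Then x = 11 + 40·6 = 251, valid modulo lcm(40, 7) = 280: x ≡ 251 (mod 280).
Verify: 251 mod 5 = 1 ✓, 251 mod 8 = 3 ✓, 251 mod 7 = 6 ✓.

x ≡ 251 (mod 280).


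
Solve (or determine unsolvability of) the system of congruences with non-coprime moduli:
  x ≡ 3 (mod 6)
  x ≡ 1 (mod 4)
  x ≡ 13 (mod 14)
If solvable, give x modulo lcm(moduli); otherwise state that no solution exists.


Moduli 6, 4, 14 are not pairwise coprime, so CRT works modulo lcm(m_i) when all pairwise compatibility conditions hold.
Pairwise compatibility: gcd(m_i, m_j) must divide a_i - a_j for every pair.
Merge one congruence at a time:
  Start: x ≡ 3 (mod 6).
  Combine with x ≡ 1 (mod 4): gcd(6, 4) = 2; 1 - 3 = -2, which IS divisible by 2, so compatible.
    Write x = 3 + 6·t and substitute into x ≡ 1 (mod 4): 6·t ≡ 1 − 3 = -2 (mod 4).
    Divide the congruence (and modulus) by g = 2: 3·t ≡ -1 (mod 2).
    Reduce coefficients mod 2: 1·t ≡ 1 (mod 2).
    So t ≡ 1 (mod 2).
    Then x = 3 + 6·1 = 9, valid modulo lcm(6, 4) = 12: x ≡ 9 (mod 12).
  Combine with x ≡ 13 (mod 14): gcd(12, 14) = 2; 13 - 9 = 4, which IS divisible by 2, so compatible.
    Write x = 9 + 12·t and substitute into x ≡ 13 (mod 14): 12·t ≡ 13 − 9 = 4 (mod 14).
    Divide the congruence (and modulus) by g = 2: 6·t ≡ 2 (mod 7).
    The inverse of 6 mod 7 is 6 (since 6·6 = 36 = 5·7 + 1), so t ≡ 6·2 = 12 ≡ 5 (mod 7).
    Then x = 9 + 12·5 = 69, valid modulo lcm(12, 14) = 84: x ≡ 69 (mod 84).
Verify: 69 mod 6 = 3, 69 mod 4 = 1, 69 mod 14 = 13.

x ≡ 69 (mod 84).


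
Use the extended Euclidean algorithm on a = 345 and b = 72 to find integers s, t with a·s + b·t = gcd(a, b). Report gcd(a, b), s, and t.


Euclidean algorithm on (345, 72) — divide until remainder is 0:
  345 = 4 · 72 + 57
  72 = 1 · 57 + 15
  57 = 3 · 15 + 12
  15 = 1 · 12 + 3
  12 = 4 · 3 + 0
gcd(345, 72) = 3.
Track Bezout coefficients alongside the remainders: start with r₀ = 345 = a·1 + b·0 (s = 1, t = 0) and r₁ = 72 = a·0 + b·1 (s = 0, t = 1); each new remainder r_{k+1} = r_{k-1} − q_k·r_k inherits s_{k+1} = s_{k-1} − q_k·s_k, t_{k+1} = t_{k-1} − q_k·t_k, so r_k = a·s_k + b·t_k at every step:
  q = 4: r = 57, s = 1 − 4·0 = 1, t = 0 − 4·1 = -4  (check: 345·1 + 72·(-4) = 57)
  q = 1: r = 15, s = 0 − 1·1 = -1, t = 1 − 1·(-4) = 5  (check: 345·(-1) + 72·5 = 15)
  q = 3: r = 12, s = 1 − 3·(-1) = 4, t = -4 − 3·5 = -19  (check: 345·4 + 72·(-19) = 12)
  q = 1: r = 3, s = -1 − 1·4 = -5, t = 5 − 1·(-19) = 24  (check: 345·(-5) + 72·24 = 3)
The row with r = 3 (the gcd) gives the Bezout coefficients s = -5, t = 24.
Result: 345 · (-5) + 72 · (24) = 3.

gcd(345, 72) = 3; s = -5, t = 24 (check: 345·(-5) + 72·24 = 3).


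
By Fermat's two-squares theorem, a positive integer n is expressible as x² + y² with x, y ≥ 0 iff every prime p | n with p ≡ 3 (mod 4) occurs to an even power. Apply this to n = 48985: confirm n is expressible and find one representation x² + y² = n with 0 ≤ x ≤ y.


Step 1: Factor n = 48985 = 5 · 97 · 101.
Step 2: Check the mod-4 condition on each prime factor: 5 ≡ 1 (mod 4), exponent 1; 97 ≡ 1 (mod 4), exponent 1; 101 ≡ 1 (mod 4), exponent 1.
All primes ≡ 3 (mod 4) appear to even exponent (or don't appear), so by the two-squares theorem n IS expressible as a sum of two squares.
Step 3: Build a representation. Here n = 5 · 97 · 101 is a product of primes ≡ 1 (mod 4). Each prime p ≡ 1 (mod 4) is itself a sum of two squares; find a² by testing p − a² for a perfect square:
  5: 5 − 1² = 4 = 2² ⇒ 5 = 1² + 2².
  97: 97 − 1² = 96, 97 − 2² = 93, 97 − 3² = 88, 97 − 4² = 81 = 9² ⇒ 97 = 4² + 9².
  101: 101 − 1² = 100 = 10² ⇒ 101 = 1² + 10².
  Combine using the Brahmagupta–Fibonacci identity (a² + b²)(c² + d²) = (ac − bd)² + (ad + bc)² = (ac + bd)² + (ad − bc)²:
  5 · 97 = 485: from (1² + 2²)(4² + 9²), take (1·4 − 2·9, 1·9 + 2·4) = (4 − 18, 9 + 8) = (-14, 17); dropping signs (only squares matter) gives (14, 17); check 14² + 17² = 196 + 289 = 485 ✓.
  485 · 101 = 48985: from (14² + 17²)(1² + 10²), take (14·1 − 17·10, 14·10 + 17·1) = (14 − 170, 140 + 17) = (-156, 157); dropping signs (only squares matter) gives (156, 157); check 156² + 157² = 24336 + 24649 = 48985 ✓.
Step 4: Order so x ≤ y and verify: 156² + 157² = 24336 + 24649 = 48985 = n. ✓

n = 48985 = 156² + 157² (one valid representation with x ≤ y).


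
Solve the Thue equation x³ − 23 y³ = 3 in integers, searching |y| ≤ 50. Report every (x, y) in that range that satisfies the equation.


The equation is x³ - 23y³ = 3. For fixed y, x³ = 23·y³ + 3, so a solution requires the RHS to be a perfect cube.
Strategy: iterate y from -50 to 50, compute RHS = 23·y³ + 3, and check whether it is a (positive or negative) perfect cube.
Check small values of y:
  y = 0: RHS = 3 is not a perfect cube.
  y = 1: RHS = 26 is not a perfect cube.
  y = -1: RHS = -20 is not a perfect cube.
  y = 2: RHS = 187 is not a perfect cube.
  y = -2: RHS = -181 is not a perfect cube.
  y = 3: RHS = 624 is not a perfect cube.
  y = -3: RHS = -618 is not a perfect cube.
Continuing the search up to |y| = 50 finds no solutions either.
No (x, y) in the scanned range satisfies the equation.

No integer solutions with |y| ≤ 50.


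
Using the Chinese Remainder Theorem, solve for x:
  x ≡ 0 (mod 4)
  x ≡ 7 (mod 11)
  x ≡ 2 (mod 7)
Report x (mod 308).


Moduli 4, 11, 7 are pairwise coprime; by CRT there is a unique solution modulo M = 4 · 11 · 7 = 308.
Solve pairwise, accumulating the modulus:
  Start with x ≡ 0 (mod 4).
  Combine with x ≡ 7 (mod 11): since gcd(4, 11) = 1, we get a unique residue mod 44.
    Write x = 0 + 4·t and substitute into x ≡ 7 (mod 11): 4·t ≡ 7 − 0 = 7 (mod 11).
    The inverse of 4 mod 11 is 3 (since 4·3 = 12 = 1·11 + 1), so t ≡ 3·7 = 21 ≡ 10 (mod 11).
    Then x = 0 + 4·10 = 40, valid modulo lcm(4, 11) = 44: x ≡ 40 (mod 44).
  Combine with x ≡ 2 (mod 7): since gcd(44, 7) = 1, we get a unique residue mod 308.
    Write x = 40 + 44·t and substitute into x ≡ 2 (mod 7): 44·t ≡ 2 − 40 = -38 (mod 7).
    Reduce coefficients mod 7: 2·t ≡ 4 (mod 7).
    The inverse of 2 mod 7 is 4 (since 2·4 = 8 = 1·7 + 1), so t ≡ 4·4 = 16 ≡ 2 (mod 7).
    Then x = 40 + 44·2 = 128, valid modulo lcm(44, 7) = 308: x ≡ 128 (mod 308).
Verify: 128 mod 4 = 0 ✓, 128 mod 11 = 7 ✓, 128 mod 7 = 2 ✓.

x ≡ 128 (mod 308).


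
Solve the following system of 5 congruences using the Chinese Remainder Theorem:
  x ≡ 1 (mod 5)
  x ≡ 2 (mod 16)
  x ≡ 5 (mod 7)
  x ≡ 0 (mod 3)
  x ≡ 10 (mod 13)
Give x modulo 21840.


Product of moduli M = 5 · 16 · 7 · 3 · 13 = 21840.
Merge one congruence at a time:
  Start: x ≡ 1 (mod 5).
  Combine with x ≡ 2 (mod 16); new modulus lcm = 80.
    Write x = 1 + 5·t and substitute into x ≡ 2 (mod 16): 5·t ≡ 2 − 1 = 1 (mod 16).
    The inverse of 5 mod 16 is 13 (since 5·13 = 65 = 4·16 + 1), so t ≡ 13·1 = 13 ≡ 13 (mod 16).
    Then x = 1 + 5·13 = 66, valid modulo lcm(5, 16) = 80: x ≡ 66 (mod 80).
  Combine with x ≡ 5 (mod 7); new modulus lcm = 560.
    Write x = 66 + 80·t and substitute into x ≡ 5 (mod 7): 80·t ≡ 5 − 66 = -61 (mod 7).
    Reduce coefficients mod 7: 3·t ≡ 2 (mod 7).
    The inverse of 3 mod 7 is 5 (since 3·5 = 15 = 2·7 + 1), so t ≡ 5·2 = 10 ≡ 3 (mod 7).
    Then x = 66 + 80·3 = 306, valid modulo lcm(80, 7) = 560: x ≡ 306 (mod 560).
  Combine with x ≡ 0 (mod 3); new modulus lcm = 1680.
    Write x = 306 + 560·t and substitute into x ≡ 0 (mod 3): 560·t ≡ 0 − 306 = -306 (mod 3).
    Reduce coefficients mod 3: 2·t ≡ 0 (mod 3).
    The inverse of 2 mod 3 is 2 (since 2·2 = 4 = 1·3 + 1), so t ≡ 2·0 = 0 ≡ 0 (mod 3).
    Then x = 306 + 560·0 = 306, valid modulo lcm(560, 3) = 1680: x ≡ 306 (mod 1680).
  Combine with x ≡ 10 (mod 13); new modulus lcm = 21840.
    Write x = 306 + 1680·t and substitute into x ≡ 10 (mod 13): 1680·t ≡ 10 − 306 = -296 (mod 13).
    Reduce coefficients mod 13: 3·t ≡ 3 (mod 13).
    The inverse of 3 mod 13 is 9 (since 3·9 = 27 = 2·13 + 1), so t ≡ 9·3 = 27 ≡ 1 (mod 13).
    Then x = 306 + 1680·1 = 1986, valid modulo lcm(1680, 13) = 21840: x ≡ 1986 (mod 21840).
Verify against each original: 1986 mod 5 = 1, 1986 mod 16 = 2, 1986 mod 7 = 5, 1986 mod 3 = 0, 1986 mod 13 = 10.

x ≡ 1986 (mod 21840).


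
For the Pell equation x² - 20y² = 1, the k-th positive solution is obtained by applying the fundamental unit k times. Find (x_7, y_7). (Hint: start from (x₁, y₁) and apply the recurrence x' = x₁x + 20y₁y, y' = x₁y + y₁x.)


Step 1: Find the fundamental solution (x₁, y₁) of x² - 20y² = 1.
  Expand √20 as a continued fraction. a₀ = ⌊√20⌋ = 4; iterate m_{k+1} = d_k·a_k − m_k, d_{k+1} = (20 − m_{k+1}²)/d_k, a_{k+1} = ⌊(a₀ + m_{k+1})/d_{k+1}⌋ (starting m₀ = 0, d₀ = 1), with convergents p_k = a_k·p_{k-1} + p_{k-2}, q_k = a_k·q_{k-1} + q_{k-2} (p₋₁ = 1, q₋₁ = 0):
  k = 0: a₀ = 4; p₀/q₀ = 4/1; p₀² − 20·q₀² = 16 − 20 = -4.
  k = 1: m = 4, d = 4, a = ⌊(4 + 4)/4⌋ = 2; p/q = (2·4 + 1)/(2·1 + 0) = 9/2; p² − 20·q² = 81 − 80 = 1.
  The first convergent with p² − 20·q² = 1 gives the fundamental solution (x₁, y₁) = (9, 2).
Step 2: Apply the recurrence (x_{n+1}, y_{n+1}) = (x₁x_n + 20y₁y_n, x₁y_n + y₁x_n) repeatedly.
  From (x_1, y_1) = (9, 2): x_2 = 9·9 + 20·2·2 = 161; y_2 = 9·2 + 2·9 = 36.
  From (x_2, y_2) = (161, 36): x_3 = 9·161 + 20·2·36 = 2889; y_3 = 9·36 + 2·161 = 646.
  From (x_3, y_3) = (2889, 646): x_4 = 9·2889 + 20·2·646 = 51841; y_4 = 9·646 + 2·2889 = 11592.
  From (x_4, y_4) = (51841, 11592): x_5 = 9·51841 + 20·2·11592 = 930249; y_5 = 9·11592 + 2·51841 = 208010.
  From (x_5, y_5) = (930249, 208010): x_6 = 9·930249 + 20·2·208010 = 16692641; y_6 = 9·208010 + 2·930249 = 3732588.
  From (x_6, y_6) = (16692641, 3732588): x_7 = 9·16692641 + 20·2·3732588 = 299537289; y_7 = 9·3732588 + 2·16692641 = 66978574.
Step 3: Verify x_7² - 20·y_7² = 89722587501469521 - 89722587501469520 = 1 (should be 1). ✓

(x_1, y_1) = (9, 2); (x_7, y_7) = (299537289, 66978574).


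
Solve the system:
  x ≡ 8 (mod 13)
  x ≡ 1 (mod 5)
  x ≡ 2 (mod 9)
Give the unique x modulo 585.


Moduli 13, 5, 9 are pairwise coprime; by CRT there is a unique solution modulo M = 13 · 5 · 9 = 585.
Solve pairwise, accumulating the modulus:
  Start with x ≡ 8 (mod 13).
  Combine with x ≡ 1 (mod 5): since gcd(13, 5) = 1, we get a unique residue mod 65.
    Write x = 8 + 13·t and substitute into x ≡ 1 (mod 5): 13·t ≡ 1 − 8 = -7 (mod 5).
    Reduce coefficients mod 5: 3·t ≡ 3 (mod 5).
    The inverse of 3 mod 5 is 2 (since 3·2 = 6 = 1·5 + 1), so t ≡ 2·3 = 6 ≡ 1 (mod 5).
    Then x = 8 + 13·1 = 21, valid modulo lcm(13, 5) = 65: x ≡ 21 (mod 65).
  Combine with x ≡ 2 (mod 9): since gcd(65, 9) = 1, we get a unique residue mod 585.
    Write x = 21 + 65·t and substitute into x ≡ 2 (mod 9): 65·t ≡ 2 − 21 = -19 (mod 9).
    Reduce coefficients mod 9: 2·t ≡ 8 (mod 9).
    The inverse of 2 mod 9 is 5 (since 2·5 = 10 = 1·9 + 1), so t ≡ 5·8 = 40 ≡ 4 (mod 9).
    Then x = 21 + 65·4 = 281, valid modulo lcm(65, 9) = 585: x ≡ 281 (mod 585).
Verify: 281 mod 13 = 8 ✓, 281 mod 5 = 1 ✓, 281 mod 9 = 2 ✓.

x ≡ 281 (mod 585).


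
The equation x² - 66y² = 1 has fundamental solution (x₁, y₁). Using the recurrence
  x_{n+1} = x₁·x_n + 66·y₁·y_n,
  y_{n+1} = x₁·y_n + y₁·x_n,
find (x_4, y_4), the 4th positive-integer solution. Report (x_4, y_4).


Step 1: Find the fundamental solution (x₁, y₁) of x² - 66y² = 1.
  Expand √66 as a continued fraction. a₀ = ⌊√66⌋ = 8; iterate m_{k+1} = d_k·a_k − m_k, d_{k+1} = (66 − m_{k+1}²)/d_k, a_{k+1} = ⌊(a₀ + m_{k+1})/d_{k+1}⌋ (starting m₀ = 0, d₀ = 1), with convergents p_k = a_k·p_{k-1} + p_{k-2}, q_k = a_k·q_{k-1} + q_{k-2} (p₋₁ = 1, q₋₁ = 0):
  k = 0: a₀ = 8; p₀/q₀ = 8/1; p₀² − 66·q₀² = 64 − 66 = -2.
  k = 1: m = 8, d = 2, a = ⌊(8 + 8)/2⌋ = 8; p/q = (8·8 + 1)/(8·1 + 0) = 65/8; p² − 66·q² = 4225 − 4224 = 1.
  The first convergent with p² − 66·q² = 1 gives the fundamental solution (x₁, y₁) = (65, 8).
Step 2: Apply the recurrence (x_{n+1}, y_{n+1}) = (x₁x_n + 66y₁y_n, x₁y_n + y₁x_n) repeatedly.
  From (x_1, y_1) = (65, 8): x_2 = 65·65 + 66·8·8 = 8449; y_2 = 65·8 + 8·65 = 1040.
  From (x_2, y_2) = (8449, 1040): x_3 = 65·8449 + 66·8·1040 = 1098305; y_3 = 65·1040 + 8·8449 = 135192.
  From (x_3, y_3) = (1098305, 135192): x_4 = 65·1098305 + 66·8·135192 = 142771201; y_4 = 65·135192 + 8·1098305 = 17573920.
Step 3: Verify x_4² - 66·y_4² = 20383615834982401 - 20383615834982400 = 1 (should be 1). ✓

(x_1, y_1) = (65, 8); (x_4, y_4) = (142771201, 17573920).


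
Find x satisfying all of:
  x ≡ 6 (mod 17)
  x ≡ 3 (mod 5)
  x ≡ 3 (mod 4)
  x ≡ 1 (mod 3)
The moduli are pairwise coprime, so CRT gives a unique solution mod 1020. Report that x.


Product of moduli M = 17 · 5 · 4 · 3 = 1020.
Merge one congruence at a time:
  Start: x ≡ 6 (mod 17).
  Combine with x ≡ 3 (mod 5); new modulus lcm = 85.
    Write x = 6 + 17·t and substitute into x ≡ 3 (mod 5): 17·t ≡ 3 − 6 = -3 (mod 5).
    Reduce coefficients mod 5: 2·t ≡ 2 (mod 5).
    The inverse of 2 mod 5 is 3 (since 2·3 = 6 = 1·5 + 1), so t ≡ 3·2 = 6 ≡ 1 (mod 5).
    Then x = 6 + 17·1 = 23, valid modulo lcm(17, 5) = 85: x ≡ 23 (mod 85).
  Combine with x ≡ 3 (mod 4); new modulus lcm = 340.
    Write x = 23 + 85·t and substitute into x ≡ 3 (mod 4): 85·t ≡ 3 − 23 = -20 (mod 4).
    Reduce coefficients mod 4: 1·t ≡ 0 (mod 4).
    So t ≡ 0 (mod 4).
    Then x = 23 + 85·0 = 23, valid modulo lcm(85, 4) = 340: x ≡ 23 (mod 340).
  Combine with x ≡ 1 (mod 3); new modulus lcm = 1020.
    Write x = 23 + 340·t and substitute into x ≡ 1 (mod 3): 340·t ≡ 1 − 23 = -22 (mod 3).
    Reduce coefficients mod 3: 1·t ≡ 2 (mod 3).
    So t ≡ 2 (mod 3).
    Then x = 23 + 340·2 = 703, valid modulo lcm(340, 3) = 1020: x ≡ 703 (mod 1020).
Verify against each original: 703 mod 17 = 6, 703 mod 5 = 3, 703 mod 4 = 3, 703 mod 3 = 1.

x ≡ 703 (mod 1020).


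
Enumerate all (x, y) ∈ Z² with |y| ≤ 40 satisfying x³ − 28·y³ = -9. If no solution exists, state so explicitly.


The equation is x³ - 28y³ = -9. For fixed y, x³ = 28·y³ − 9, so a solution requires the RHS to be a perfect cube.
Strategy: iterate y from -40 to 40, compute RHS = 28·y³ − 9, and check whether it is a (positive or negative) perfect cube.
Check small values of y:
  y = 0: RHS = -9 is not a perfect cube.
  y = 1: RHS = 19 is not a perfect cube.
  y = -1: RHS = -37 is not a perfect cube.
  y = 2: RHS = 215 is not a perfect cube.
  y = -2: RHS = -233 is not a perfect cube.
  y = 3: RHS = 747 is not a perfect cube.
  y = -3: RHS = -765 is not a perfect cube.
Continuing the search up to |y| = 40 finds no solutions either.
No (x, y) in the scanned range satisfies the equation.

No integer solutions with |y| ≤ 40.


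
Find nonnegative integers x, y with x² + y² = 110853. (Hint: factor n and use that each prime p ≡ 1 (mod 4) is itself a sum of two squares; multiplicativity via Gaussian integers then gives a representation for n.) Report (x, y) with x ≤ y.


Step 1: Factor n = 110853 = 3^2 · 109 · 113.
Step 2: Check the mod-4 condition on each prime factor: 3 ≡ 3 (mod 4), exponent 2 (must be even); 109 ≡ 1 (mod 4), exponent 1; 113 ≡ 1 (mod 4), exponent 1.
All primes ≡ 3 (mod 4) appear to even exponent (or don't appear), so by the two-squares theorem n IS expressible as a sum of two squares.
Step 3: Build a representation. Group n = k² · m with k = 3 and m = 109 · 113 = 12317 (a product of primes ≡ 1 (mod 4)); a representation of m scales to one of n via (k·x)² + (k·y)² = k²(x² + y²). Each prime p ≡ 1 (mod 4) is itself a sum of two squares; find a² by testing p − a² for a perfect square:
  109: 109 − 1² = 108, 109 − 2² = 105, 109 − 3² = 100 = 10² ⇒ 109 = 3² + 10².
  113: 113 − 1² = 112, 113 − 2² = 109, 113 − 3² = 104, 113 − 4² = 97, 113 − 5² = 88, 113 − 6² = 77, 113 − 7² = 64 = 8² ⇒ 113 = 7² + 8².
  Combine using the Brahmagupta–Fibonacci identity (a² + b²)(c² + d²) = (ac − bd)² + (ad + bc)² = (ac + bd)² + (ad − bc)²:
  109 · 113 = 12317: from (3² + 10²)(7² + 8²), take (3·7 − 10·8, 3·8 + 10·7) = (21 − 80, 24 + 70) = (-59, 94); dropping signs (only squares matter) gives (59, 94); check 59² + 94² = 3481 + 8836 = 12317 ✓.
  Scale by k = 3: (3·59, 3·94) = (177, 282).
Step 4: Order so x ≤ y and verify: 177² + 282² = 31329 + 79524 = 110853 = n. ✓

n = 110853 = 177² + 282² (one valid representation with x ≤ y).


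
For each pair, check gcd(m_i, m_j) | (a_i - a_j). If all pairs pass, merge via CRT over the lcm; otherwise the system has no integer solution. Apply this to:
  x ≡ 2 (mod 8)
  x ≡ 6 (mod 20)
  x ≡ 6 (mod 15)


Moduli 8, 20, 15 are not pairwise coprime, so CRT works modulo lcm(m_i) when all pairwise compatibility conditions hold.
Pairwise compatibility: gcd(m_i, m_j) must divide a_i - a_j for every pair.
Merge one congruence at a time:
  Start: x ≡ 2 (mod 8).
  Combine with x ≡ 6 (mod 20): gcd(8, 20) = 4; 6 - 2 = 4, which IS divisible by 4, so compatible.
    Write x = 2 + 8·t and substitute into x ≡ 6 (mod 20): 8·t ≡ 6 − 2 = 4 (mod 20).
    Divide the congruence (and modulus) by g = 4: 2·t ≡ 1 (mod 5).
    The inverse of 2 mod 5 is 3 (since 2·3 = 6 = 1·5 + 1), so t ≡ 3·1 = 3 ≡ 3 (mod 5).
    Then x = 2 + 8·3 = 26, valid modulo lcm(8, 20) = 40: x ≡ 26 (mod 40).
  Combine with x ≡ 6 (mod 15): gcd(40, 15) = 5; 6 - 26 = -20, which IS divisible by 5, so compatible.
    Write x = 26 + 40·t and substitute into x ≡ 6 (mod 15): 40·t ≡ 6 − 26 = -20 (mod 15).
    Divide the congruence (and modulus) by g = 5: 8·t ≡ -4 (mod 3).
    Reduce coefficients mod 3: 2·t ≡ 2 (mod 3).
    The inverse of 2 mod 3 is 2 (since 2·2 = 4 = 1·3 + 1), so t ≡ 2·2 = 4 ≡ 1 (mod 3).
    Then x = 26 + 40·1 = 66, valid modulo lcm(40, 15) = 120: x ≡ 66 (mod 120).
Verify: 66 mod 8 = 2, 66 mod 20 = 6, 66 mod 15 = 6.

x ≡ 66 (mod 120).


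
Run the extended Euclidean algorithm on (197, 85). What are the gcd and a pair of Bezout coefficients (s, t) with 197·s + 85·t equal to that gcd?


Euclidean algorithm on (197, 85) — divide until remainder is 0:
  197 = 2 · 85 + 27
  85 = 3 · 27 + 4
  27 = 6 · 4 + 3
  4 = 1 · 3 + 1
  3 = 3 · 1 + 0
gcd(197, 85) = 1.
Track Bezout coefficients alongside the remainders: start with r₀ = 197 = a·1 + b·0 (s = 1, t = 0) and r₁ = 85 = a·0 + b·1 (s = 0, t = 1); each new remainder r_{k+1} = r_{k-1} − q_k·r_k inherits s_{k+1} = s_{k-1} − q_k·s_k, t_{k+1} = t_{k-1} − q_k·t_k, so r_k = a·s_k + b·t_k at every step:
  q = 2: r = 27, s = 1 − 2·0 = 1, t = 0 − 2·1 = -2  (check: 197·1 + 85·(-2) = 27)
  q = 3: r = 4, s = 0 − 3·1 = -3, t = 1 − 3·(-2) = 7  (check: 197·(-3) + 85·7 = 4)
  q = 6: r = 3, s = 1 − 6·(-3) = 19, t = -2 − 6·7 = -44  (check: 197·19 + 85·(-44) = 3)
  q = 1: r = 1, s = -3 − 1·19 = -22, t = 7 − 1·(-44) = 51  (check: 197·(-22) + 85·51 = 1)
The row with r = 1 (the gcd) gives the Bezout coefficients s = -22, t = 51.
Result: 197 · (-22) + 85 · (51) = 1.

gcd(197, 85) = 1; s = -22, t = 51 (check: 197·(-22) + 85·51 = 1).


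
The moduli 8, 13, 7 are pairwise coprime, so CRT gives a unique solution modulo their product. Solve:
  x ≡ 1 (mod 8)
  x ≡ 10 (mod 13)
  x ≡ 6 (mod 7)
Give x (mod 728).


Moduli 8, 13, 7 are pairwise coprime; by CRT there is a unique solution modulo M = 8 · 13 · 7 = 728.
Solve pairwise, accumulating the modulus:
  Start with x ≡ 1 (mod 8).
  Combine with x ≡ 10 (mod 13): since gcd(8, 13) = 1, we get a unique residue mod 104.
    Write x = 1 + 8·t and substitute into x ≡ 10 (mod 13): 8·t ≡ 10 − 1 = 9 (mod 13).
    The inverse of 8 mod 13 is 5 (since 8·5 = 40 = 3·13 + 1), so t ≡ 5·9 = 45 ≡ 6 (mod 13).
    Then x = 1 + 8·6 = 49, valid modulo lcm(8, 13) = 104: x ≡ 49 (mod 104).
  Combine with x ≡ 6 (mod 7): since gcd(104, 7) = 1, we get a unique residue mod 728.
    Write x = 49 + 104·t and substitute into x ≡ 6 (mod 7): 104·t ≡ 6 − 49 = -43 (mod 7).
    Reduce coefficients mod 7: 6·t ≡ 6 (mod 7).
    The inverse of 6 mod 7 is 6 (since 6·6 = 36 = 5·7 + 1), so t ≡ 6·6 = 36 ≡ 1 (mod 7).
    Then x = 49 + 104·1 = 153, valid modulo lcm(104, 7) = 728: x ≡ 153 (mod 728).
Verify: 153 mod 8 = 1 ✓, 153 mod 13 = 10 ✓, 153 mod 7 = 6 ✓.

x ≡ 153 (mod 728).
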